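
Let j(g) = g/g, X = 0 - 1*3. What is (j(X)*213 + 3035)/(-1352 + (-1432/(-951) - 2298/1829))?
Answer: -2824751496/1175603339 ≈ -2.4028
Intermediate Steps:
X = -3 (X = 0 - 3 = -3)
j(g) = 1
(j(X)*213 + 3035)/(-1352 + (-1432/(-951) - 2298/1829)) = (1*213 + 3035)/(-1352 + (-1432/(-951) - 2298/1829)) = (213 + 3035)/(-1352 + (-1432*(-1/951) - 2298*1/1829)) = 3248/(-1352 + (1432/951 - 2298/1829)) = 3248/(-1352 + 433730/1739379) = 3248/(-2351206678/1739379) = 3248*(-1739379/2351206678) = -2824751496/1175603339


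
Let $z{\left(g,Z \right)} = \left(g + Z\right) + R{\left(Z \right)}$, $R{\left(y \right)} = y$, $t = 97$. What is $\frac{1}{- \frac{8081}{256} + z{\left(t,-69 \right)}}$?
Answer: $- \frac{256}{18577} \approx -0.01378$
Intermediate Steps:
$z{\left(g,Z \right)} = g + 2 Z$ ($z{\left(g,Z \right)} = \left(g + Z\right) + Z = \left(Z + g\right) + Z = g + 2 Z$)
$\frac{1}{- \frac{8081}{256} + z{\left(t,-69 \right)}} = \frac{1}{- \frac{8081}{256} + \left(97 + 2 \left(-69\right)\right)} = \frac{1}{\left(-8081\right) \frac{1}{256} + \left(97 - 138\right)} = \frac{1}{- \frac{8081}{256} - 41} = \frac{1}{- \frac{18577}{256}} = - \frac{256}{18577}$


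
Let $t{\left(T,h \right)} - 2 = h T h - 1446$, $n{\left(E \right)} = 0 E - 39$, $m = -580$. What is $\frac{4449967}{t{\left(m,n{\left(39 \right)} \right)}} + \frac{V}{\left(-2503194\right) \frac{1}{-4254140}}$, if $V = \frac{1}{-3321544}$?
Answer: $- \frac{2312444780182376417}{459179022865592904} \approx -5.036$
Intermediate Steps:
$n{\left(E \right)} = -39$ ($n{\left(E \right)} = 0 - 39 = -39$)
$V = - \frac{1}{3321544} \approx -3.0106 \cdot 10^{-7}$
$t{\left(T,h \right)} = -1444 + T h^{2}$ ($t{\left(T,h \right)} = 2 + \left(h T h - 1446\right) = 2 + \left(T h h - 1446\right) = 2 + \left(T h^{2} - 1446\right) = 2 + \left(-1446 + T h^{2}\right) = -1444 + T h^{2}$)
$\frac{4449967}{t{\left(m,n{\left(39 \right)} \right)}} + \frac{V}{\left(-2503194\right) \frac{1}{-4254140}} = \frac{4449967}{-1444 - 580 \left(-39\right)^{2}} - \frac{1}{3321544 \left(- \frac{2503194}{-4254140}\right)} = \frac{4449967}{-1444 - 882180} - \frac{1}{3321544 \left(\left(-2503194\right) \left(- \frac{1}{4254140}\right)\right)} = \frac{4449967}{-1444 - 882180} - \frac{1}{3321544 \cdot \frac{1251597}{2127070}} = \frac{4449967}{-883624} - \frac{1063535}{2078617252884} = 4449967 \left(- \frac{1}{883624}\right) - \frac{1063535}{2078617252884} = - \frac{4449967}{883624} - \frac{1063535}{2078617252884} = - \frac{2312444780182376417}{459179022865592904}$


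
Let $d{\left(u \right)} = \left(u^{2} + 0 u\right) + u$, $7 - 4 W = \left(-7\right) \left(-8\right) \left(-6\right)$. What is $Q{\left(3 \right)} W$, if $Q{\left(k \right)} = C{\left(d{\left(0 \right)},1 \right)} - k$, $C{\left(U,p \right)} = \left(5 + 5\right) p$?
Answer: $\frac{2401}{4} \approx 600.25$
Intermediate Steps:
$W = \frac{343}{4}$ ($W = \frac{7}{4} - \frac{\left(-7\right) \left(-8\right) \left(-6\right)}{4} = \frac{7}{4} - \frac{56 \left(-6\right)}{4} = \frac{7}{4} - -84 = \frac{7}{4} + 84 = \frac{343}{4} \approx 85.75$)
$d{\left(u \right)} = u + u^{2}$ ($d{\left(u \right)} = \left(u^{2} + 0\right) + u = u^{2} + u = u + u^{2}$)
$C{\left(U,p \right)} = 10 p$
$Q{\left(k \right)} = 10 - k$ ($Q{\left(k \right)} = 10 \cdot 1 - k = 10 - k$)
$Q{\left(3 \right)} W = \left(10 - 3\right) \frac{343}{4} = 7 \cdot \frac{343}{4} = \frac{2401}{4}$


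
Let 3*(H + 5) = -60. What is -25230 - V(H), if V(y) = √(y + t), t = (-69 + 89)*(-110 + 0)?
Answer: -25230 - 5*I*√89 ≈ -25230.0 - 47.17*I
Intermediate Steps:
H = -25 (H = -5 + (⅓)*(-60) = -5 - 20 = -25)
t = -2200 (t = 20*(-110) = -2200)
V(y) = √(-2200 + y) (V(y) = √(y - 2200) = √(-2200 + y))
-25230 - V(H) = -25230 - √(-2200 - 25) = -25230 - √(-2225) = -25230 - 5*I*√89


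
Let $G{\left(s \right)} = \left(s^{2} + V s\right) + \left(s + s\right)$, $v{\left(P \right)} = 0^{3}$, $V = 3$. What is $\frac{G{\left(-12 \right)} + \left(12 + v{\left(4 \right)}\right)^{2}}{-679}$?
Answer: $- \frac{228}{679} \approx -0.33579$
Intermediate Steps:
$v{\left(P \right)} = 0$
$G{\left(s \right)} = s^{2} + 5 s$ ($G{\left(s \right)} = \left(s^{2} + 3 s\right) + \left(s + s\right) = \left(s^{2} + 3 s\right) + 2 s = s^{2} + 5 s$)
$\frac{G{\left(-12 \right)} + \left(12 + v{\left(4 \right)}\right)^{2}}{-679} = \frac{- 12 \left(5 - 12\right) + \left(12 + 0\right)^{2}}{-679} = \left(\left(-12\right) \left(-7\right) + 12^{2}\right) \left(- \frac{1}{679}\right) = \left(84 + 144\right) \left(- \frac{1}{679}\right) = 228 \left(- \frac{1}{679}\right) = - \frac{228}{679}$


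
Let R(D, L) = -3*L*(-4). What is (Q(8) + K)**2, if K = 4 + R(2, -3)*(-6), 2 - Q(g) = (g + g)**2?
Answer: 1156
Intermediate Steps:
Q(g) = 2 - 4*g**2 (Q(g) = 2 - (g + g)**2 = 2 - (2*g)**2 = 2 - 4*g**2)
R(D, L) = 12*L
K = 220 (K = 4 + (12*(-3))*(-6) = 4 - 36*(-6) = 4 + 216 = 220)
(Q(8) + K)**2 = ((2 - 4*8**2) + 220)**2 = ((2 - 4*64) + 220)**2 = ((2 - 256) + 220)**2 = (-254 + 220)**2 = (-34)**2 = 1156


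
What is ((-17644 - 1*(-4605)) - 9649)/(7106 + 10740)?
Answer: -11344/8923 ≈ -1.2713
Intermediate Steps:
((-17644 - 1*(-4605)) - 9649)/(7106 + 10740) = ((-17644 + 4605) - 9649)/17846 = (-13039 - 9649)*(1/17846) = -22688*1/17846 = -11344/8923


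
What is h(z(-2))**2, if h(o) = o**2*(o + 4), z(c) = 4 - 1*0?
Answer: 16384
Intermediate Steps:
z(c) = 4 (z(c) = 4 + 0 = 4)
h(o) = o**2*(4 + o)
h(z(-2))**2 = (4**2*(4 + 4))**2 = (16*8)**2 = 128**2 = 16384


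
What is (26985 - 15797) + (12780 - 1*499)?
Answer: 23469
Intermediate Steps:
(26985 - 15797) + (12780 - 1*499) = 11188 + (12780 - 499) = 11188 + 12281 = 23469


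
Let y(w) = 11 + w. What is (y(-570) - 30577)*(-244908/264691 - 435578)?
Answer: 512826917169088/37813 ≈ 1.3562e+10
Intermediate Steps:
(y(-570) - 30577)*(-244908/264691 - 435578) = ((11 - 570) - 30577)*(-244908/264691 - 435578) = (-559 - 30577)*(-244908*1/264691 - 435578) = -31136*(-244908/264691 - 435578) = -31136*(-115293821306/264691) = 512826917169088/37813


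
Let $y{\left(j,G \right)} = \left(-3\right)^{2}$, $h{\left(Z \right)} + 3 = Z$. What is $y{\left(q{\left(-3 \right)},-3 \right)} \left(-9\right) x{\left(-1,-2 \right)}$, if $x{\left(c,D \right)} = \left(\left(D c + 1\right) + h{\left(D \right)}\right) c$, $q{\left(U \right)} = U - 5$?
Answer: $-162$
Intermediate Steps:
$h{\left(Z \right)} = -3 + Z$
$q{\left(U \right)} = -5 + U$ ($q{\left(U \right)} = U - 5 = -5 + U$)
$y{\left(j,G \right)} = 9$
$x{\left(c,D \right)} = c \left(-2 + D + D c\right)$ ($x{\left(c,D \right)} = \left(\left(D c + 1\right) + \left(-3 + D\right)\right) c = \left(\left(1 + D c\right) + \left(-3 + D\right)\right) c = \left(-2 + D + D c\right) c = c \left(-2 + D + D c\right)$)
$y{\left(q{\left(-3 \right)},-3 \right)} \left(-9\right) x{\left(-1,-2 \right)} = 9 \left(-9\right) \left(- (-2 - 2 - -2)\right) = - 81 \left(- (-2 - 2 + 2)\right) = - 81 \left(\left(-1\right) \left(-2\right)\right) = \left(-81\right) 2 = -162$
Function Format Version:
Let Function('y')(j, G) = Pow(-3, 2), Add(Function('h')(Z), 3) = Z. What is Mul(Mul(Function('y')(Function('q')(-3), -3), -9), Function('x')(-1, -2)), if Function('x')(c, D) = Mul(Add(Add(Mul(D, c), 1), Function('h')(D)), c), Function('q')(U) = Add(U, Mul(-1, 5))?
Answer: -162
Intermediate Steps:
Function('h')(Z) = Add(-3, Z)
Function('q')(U) = Add(-5, U) (Function('q')(U) = Add(U, -5) = Add(-5, U))
Function('y')(j, G) = 9
Function('x')(c, D) = Mul(c, Add(-2, D, Mul(D, c))) (Function('x')(c, D) = Mul(Add(Add(Mul(D, c), 1), Add(-3, D)), c) = Mul(Add(Add(1, Mul(D, c)), Add(-3, D)), c) = Mul(Add(-2, D, Mul(D, c)), c) = Mul(c, Add(-2, D, Mul(D, c))))
Mul(Mul(Function('y')(Function('q')(-3), -3), -9), Function('x')(-1, -2)) = Mul(Mul(9, -9), Mul(-1, Add(-2, -2, Mul(-2, -1)))) = Mul(-81, Mul(-1, Add(-2, -2, 2))) = Mul(-81, Mul(-1, -2)) = Mul(-81, 2) = -162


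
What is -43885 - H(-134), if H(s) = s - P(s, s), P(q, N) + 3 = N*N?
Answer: -25798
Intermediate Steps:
P(q, N) = -3 + N**2 (P(q, N) = -3 + N*N = -3 + N**2)
H(s) = 3 + s - s**2 (H(s) = s - (-3 + s**2) = s + (3 - s**2) = 3 + s - s**2)
-43885 - H(-134) = -43885 - (3 - 134 - 1*(-134)**2) = -43885 - (3 - 134 - 1*17956) = -43885 - (3 - 134 - 17956) = -43885 - 1*(-18087) = -43885 + 18087 = -25798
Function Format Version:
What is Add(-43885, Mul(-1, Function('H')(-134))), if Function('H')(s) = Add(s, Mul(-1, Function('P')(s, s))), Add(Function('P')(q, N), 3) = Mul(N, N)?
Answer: -25798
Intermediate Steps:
Function('P')(q, N) = Add(-3, Pow(N, 2)) (Function('P')(q, N) = Add(-3, Mul(N, N)) = Add(-3, Pow(N, 2)))
Function('H')(s) = Add(3, s, Mul(-1, Pow(s, 2))) (Function('H')(s) = Add(s, Mul(-1, Add(-3, Pow(s, 2)))) = Add(s, Add(3, Mul(-1, Pow(s, 2)))) = Add(3, s, Mul(-1, Pow(s, 2))))
Add(-43885, Mul(-1, Function('H')(-134))) = Add(-43885, Mul(-1, Add(3, -134, Mul(-1, Pow(-134, 2))))) = Add(-43885, Mul(-1, Add(3, -134, Mul(-1, 17956)))) = Add(-43885, Mul(-1, Add(3, -134, -17956))) = Add(-43885, Mul(-1, -18087)) = Add(-43885, 18087) = -25798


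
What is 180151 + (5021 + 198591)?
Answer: 383763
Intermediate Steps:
180151 + (5021 + 198591) = 180151 + 203612 = 383763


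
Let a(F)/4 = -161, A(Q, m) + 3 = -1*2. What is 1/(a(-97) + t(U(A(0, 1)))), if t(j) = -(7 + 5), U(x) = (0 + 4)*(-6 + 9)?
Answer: -1/656 ≈ -0.0015244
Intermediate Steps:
A(Q, m) = -5 (A(Q, m) = -3 - 1*2 = -3 - 2 = -5)
a(F) = -644 (a(F) = 4*(-161) = -644)
U(x) = 12 (U(x) = 4*3 = 12)
t(j) = -12 (t(j) = -1*12 = -12)
1/(a(-97) + t(U(A(0, 1)))) = 1/(-644 - 12) = 1/(-656) = -1/656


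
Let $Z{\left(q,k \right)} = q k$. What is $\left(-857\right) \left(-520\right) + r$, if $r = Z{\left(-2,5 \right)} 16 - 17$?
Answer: $445463$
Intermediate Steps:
$Z{\left(q,k \right)} = k q$
$r = -177$ ($r = 5 \left(-2\right) 16 - 17 = \left(-10\right) 16 - 17 = -160 - 17 = -177$)
$\left(-857\right) \left(-520\right) + r = \left(-857\right) \left(-520\right) - 177 = 445640 - 177 = 445463$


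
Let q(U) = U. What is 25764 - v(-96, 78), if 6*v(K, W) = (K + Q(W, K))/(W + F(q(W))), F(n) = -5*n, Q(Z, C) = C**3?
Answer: 75874/3 ≈ 25291.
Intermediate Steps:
v(K, W) = -(K + K**3)/(24*W) (v(K, W) = ((K + K**3)/(W - 5*W))/6 = ((K + K**3)/((-4*W)))/6 = ((K + K**3)*(-1/(4*W)))/6 = (-(K + K**3)/(4*W))/6 = -(K + K**3)/(24*W))
25764 - v(-96, 78) = 25764 - (-1*(-96) - 1*(-96)**3)/(24*78) = 25764 - (96 - 1*(-884736))/(24*78) = 25764 - (96 + 884736)/(24*78) = 25764 - 884832/(24*78) = 25764 - 1*1418/3 = 25764 - 1418/3 = 75874/3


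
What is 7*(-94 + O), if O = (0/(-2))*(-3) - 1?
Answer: -665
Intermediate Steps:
O = -1 (O = (0*(-½))*(-3) - 1 = 0*(-3) - 1 = 0 - 1 = -1)
7*(-94 + O) = 7*(-94 - 1) = 7*(-95) = -665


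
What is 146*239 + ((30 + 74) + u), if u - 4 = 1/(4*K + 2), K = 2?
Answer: 350021/10 ≈ 35002.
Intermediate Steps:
u = 41/10 (u = 4 + 1/(4*2 + 2) = 4 + 1/(8 + 2) = 4 + 1/10 = 41/10 ≈ 4.1000)
146*239 + ((30 + 74) + u) = 146*239 + ((30 + 74) + 41/10) = 34894 + (104 + 41/10) = 34894 + 1081/10 = 350021/10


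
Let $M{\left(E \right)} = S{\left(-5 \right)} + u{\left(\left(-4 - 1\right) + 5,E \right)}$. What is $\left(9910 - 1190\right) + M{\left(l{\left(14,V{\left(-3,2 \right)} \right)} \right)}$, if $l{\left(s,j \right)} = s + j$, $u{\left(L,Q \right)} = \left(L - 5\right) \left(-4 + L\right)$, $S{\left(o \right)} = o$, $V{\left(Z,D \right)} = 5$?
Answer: $8735$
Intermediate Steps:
$u{\left(L,Q \right)} = \left(-5 + L\right) \left(-4 + L\right)$
$l{\left(s,j \right)} = j + s$
$M{\left(E \right)} = 15$ ($M{\left(E \right)} = -5 + \left(20 + \left(\left(-4 - 1\right) + 5\right)^{2} - 9 \left(\left(-4 - 1\right) + 5\right)\right) = -5 + \left(20 + \left(-5 + 5\right)^{2} - 9 \left(-5 + 5\right)\right) = -5 + \left(20 + 0^{2} - 0\right) = -5 + \left(20 + 0 + 0\right) = -5 + 20 = 15$)
$\left(9910 - 1190\right) + M{\left(l{\left(14,V{\left(-3,2 \right)} \right)} \right)} = \left(9910 - 1190\right) + 15 = 8720 + 15 = 8735$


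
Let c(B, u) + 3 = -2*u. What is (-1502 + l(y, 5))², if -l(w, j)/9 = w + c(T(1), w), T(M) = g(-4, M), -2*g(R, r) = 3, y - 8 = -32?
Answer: 2859481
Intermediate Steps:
y = -24 (y = 8 - 32 = -24)
g(R, r) = -3/2 (g(R, r) = -½*3 = -3/2)
T(M) = -3/2
c(B, u) = -3 - 2*u
l(w, j) = 27 + 9*w (l(w, j) = -9*(w + (-3 - 2*w)) = -9*(-3 - w) = 27 + 9*w)
(-1502 + l(y, 5))² = (-1502 + (27 + 9*(-24)))² = (-1502 + (27 - 216))² = (-1502 - 189)² = (-1691)² = 2859481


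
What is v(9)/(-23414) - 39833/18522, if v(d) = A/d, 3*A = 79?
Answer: -25908446/12046503 ≈ -2.1507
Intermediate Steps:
A = 79/3 (A = (⅓)*79 = 79/3 ≈ 26.333)
v(d) = 79/(3*d)
v(9)/(-23414) - 39833/18522 = ((79/3)/9)/(-23414) - 39833/18522 = ((79/3)*(⅑))*(-1/23414) - 39833*1/18522 = (79/27)*(-1/23414) - 39833/18522 = -79/632178 - 39833/18522 = -25908446/12046503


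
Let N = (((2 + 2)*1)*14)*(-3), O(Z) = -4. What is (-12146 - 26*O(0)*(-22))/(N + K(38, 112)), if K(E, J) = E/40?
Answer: 288680/3341 ≈ 86.405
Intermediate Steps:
K(E, J) = E/40 (K(E, J) = E*(1/40) = E/40)
N = -168 (N = ((4*1)*14)*(-3) = (4*14)*(-3) = 56*(-3) = -168)
(-12146 - 26*O(0)*(-22))/(N + K(38, 112)) = (-12146 - 26*(-4)*(-22))/(-168 + (1/40)*38) = (-12146 + 104*(-22))/(-168 + 19/20) = (-12146 - 2288)/(-3341/20) = -14434*(-20/3341) = 288680/3341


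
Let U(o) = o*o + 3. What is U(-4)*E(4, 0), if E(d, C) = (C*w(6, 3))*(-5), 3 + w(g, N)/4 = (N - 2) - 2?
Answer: 0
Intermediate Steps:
w(g, N) = -28 + 4*N (w(g, N) = -12 + 4*((N - 2) - 2) = -12 + 4*((-2 + N) - 2) = -12 + 4*(-4 + N) = -12 + (-16 + 4*N) = -28 + 4*N)
U(o) = 3 + o² (U(o) = o² + 3 = 3 + o²)
E(d, C) = 80*C (E(d, C) = (C*(-28 + 4*3))*(-5) = (C*(-28 + 12))*(-5) = (C*(-16))*(-5) = -16*C*(-5) = 80*C)
U(-4)*E(4, 0) = (3 + (-4)²)*(80*0) = (3 + 16)*0 = 19*0 = 0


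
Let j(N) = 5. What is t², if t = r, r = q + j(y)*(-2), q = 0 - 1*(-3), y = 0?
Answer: 49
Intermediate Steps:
q = 3 (q = 0 + 3 = 3)
r = -7 (r = 3 + 5*(-2) = 3 - 10 = -7)
t = -7
t² = (-7)² = 49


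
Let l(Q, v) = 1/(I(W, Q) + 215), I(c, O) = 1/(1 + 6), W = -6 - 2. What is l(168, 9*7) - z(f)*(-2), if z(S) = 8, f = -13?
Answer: 24103/1506 ≈ 16.005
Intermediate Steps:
W = -8
I(c, O) = 1/7
l(Q, v) = 7/1506 (l(Q, v) = 1/(1/7 + 215) = 1/(1506/7) = 7/1506)
l(168, 9*7) - z(f)*(-2) = 7/1506 - 8*(-2) = 7/1506 - 1*(-16) = 7/1506 + 16 = 24103/1506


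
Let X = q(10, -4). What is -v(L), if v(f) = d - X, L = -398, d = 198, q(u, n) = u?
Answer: -188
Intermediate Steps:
X = 10
v(f) = 188 (v(f) = 198 - 1*10 = 198 - 10 = 188)
-v(L) = -1*188 = -188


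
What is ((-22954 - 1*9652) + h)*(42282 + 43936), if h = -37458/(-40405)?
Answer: -113584280529896/40405 ≈ -2.8111e+9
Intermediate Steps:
h = 37458/40405 (h = -37458*(-1/40405) = 37458/40405 ≈ 0.92706)
((-22954 - 1*9652) + h)*(42282 + 43936) = ((-22954 - 1*9652) + 37458/40405)*(42282 + 43936) = ((-22954 - 9652) + 37458/40405)*86218 = (-32606 + 37458/40405)*86218 = -1317407972/40405*86218 = -113584280529896/40405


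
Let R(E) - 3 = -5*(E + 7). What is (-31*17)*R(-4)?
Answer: 6324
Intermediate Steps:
R(E) = -32 - 5*E (R(E) = 3 - 5*(E + 7) = 3 - 5*(7 + E) = 3 + (-35 - 5*E) = -32 - 5*E)
(-31*17)*R(-4) = (-31*17)*(-32 - 5*(-4)) = -527*(-32 + 20) = -527*(-12) = 6324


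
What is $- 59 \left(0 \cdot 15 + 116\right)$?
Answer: $-6844$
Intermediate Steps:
$- 59 \left(0 \cdot 15 + 116\right) = - 59 \left(0 + 116\right) = \left(-59\right) 116 = -6844$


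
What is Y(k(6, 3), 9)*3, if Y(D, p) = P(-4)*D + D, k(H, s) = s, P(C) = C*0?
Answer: 9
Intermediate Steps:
P(C) = 0
Y(D, p) = D (Y(D, p) = 0*D + D = 0 + D = D)
Y(k(6, 3), 9)*3 = 3*3 = 9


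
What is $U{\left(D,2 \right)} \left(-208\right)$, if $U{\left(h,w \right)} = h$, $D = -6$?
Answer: $1248$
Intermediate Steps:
$U{\left(D,2 \right)} \left(-208\right) = \left(-6\right) \left(-208\right) = 1248$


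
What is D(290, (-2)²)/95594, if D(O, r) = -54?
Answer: -27/47797 ≈ -0.00056489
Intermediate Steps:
D(290, (-2)²)/95594 = -54/95594 = -54*1/95594 = -27/47797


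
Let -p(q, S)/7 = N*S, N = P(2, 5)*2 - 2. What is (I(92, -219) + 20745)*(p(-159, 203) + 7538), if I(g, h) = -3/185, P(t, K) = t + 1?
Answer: 7115321988/185 ≈ 3.8461e+7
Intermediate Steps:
P(t, K) = 1 + t
N = 4 (N = (1 + 2)*2 - 2 = 3*2 - 2 = 6 - 2 = 4)
p(q, S) = -28*S
I(g, h) = -3/185 (I(g, h) = -3*1/185 = -3/185)
(I(92, -219) + 20745)*(p(-159, 203) + 7538) = (-3/185 + 20745)*(-28*203 + 7538) = 3837822*(-5684 + 7538)/185 = (3837822/185)*1854 = 7115321988/185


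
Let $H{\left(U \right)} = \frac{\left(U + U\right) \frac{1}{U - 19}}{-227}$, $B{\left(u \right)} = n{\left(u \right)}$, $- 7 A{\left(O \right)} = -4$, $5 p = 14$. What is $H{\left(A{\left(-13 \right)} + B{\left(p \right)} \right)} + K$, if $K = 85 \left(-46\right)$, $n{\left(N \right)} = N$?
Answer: $- \frac{485500554}{124169} \approx -3910.0$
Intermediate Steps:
$p = \frac{14}{5}$ ($p = \frac{1}{5} \cdot 14 = \frac{14}{5} \approx 2.8$)
$K = -3910$
$A{\left(O \right)} = \frac{4}{7}$ ($A{\left(O \right)} = \left(- \frac{1}{7}\right) \left(-4\right) = \frac{4}{7}$)
$B{\left(u \right)} = u$
$H{\left(U \right)} = - \frac{2 U}{227 \left(-19 + U\right)}$ ($H{\left(U \right)} = \frac{2 U}{-19 + U} \left(- \frac{1}{227}\right) = - \frac{2 U}{227 \left(-19 + U\right)}$)
$H{\left(A{\left(-13 \right)} + B{\left(p \right)} \right)} + K = - \frac{2 \left(\frac{4}{7} + \frac{14}{5}\right)}{-4313 + 227 \left(\frac{4}{7} + \frac{14}{5}\right)} - 3910 = \left(-2\right) \frac{118}{35} \frac{1}{-4313 + 227 \cdot \frac{118}{35}} - 3910 = \left(-2\right) \frac{118}{35} \frac{1}{-4313 + \frac{26786}{35}} - 3910 = \left(-2\right) \frac{118}{35} \frac{1}{- \frac{124169}{35}} - 3910 = \left(-2\right) \frac{118}{35} \left(- \frac{35}{124169}\right) - 3910 = \frac{236}{124169} - 3910 = - \frac{485500554}{124169}$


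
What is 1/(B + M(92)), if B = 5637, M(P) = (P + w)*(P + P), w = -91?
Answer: 1/5821 ≈ 0.00017179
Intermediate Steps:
M(P) = 2*P*(-91 + P) (M(P) = (P - 91)*(P + P) = (-91 + P)*(2*P) = 2*P*(-91 + P))
1/(B + M(92)) = 1/(5637 + 2*92*(-91 + 92)) = 1/(5637 + 2*92*1) = 1/(5637 + 184) = 1/5821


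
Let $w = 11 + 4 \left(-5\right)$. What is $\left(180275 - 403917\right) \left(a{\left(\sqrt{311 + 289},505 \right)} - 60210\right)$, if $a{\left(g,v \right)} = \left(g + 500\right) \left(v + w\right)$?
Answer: $-41997731180 - 1109264320 \sqrt{6} \approx -4.4715 \cdot 10^{10}$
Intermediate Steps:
$w = -9$ ($w = 11 - 20 = -9$)
$a{\left(g,v \right)} = \left(-9 + v\right) \left(500 + g\right)$ ($a{\left(g,v \right)} = \left(g + 500\right) \left(v - 9\right) = \left(500 + g\right) \left(-9 + v\right) = \left(-9 + v\right) \left(500 + g\right)$)
$\left(180275 - 403917\right) \left(a{\left(\sqrt{311 + 289},505 \right)} - 60210\right) = \left(180275 - 403917\right) \left(\left(-4500 - 9 \sqrt{311 + 289} + 500 \cdot 505 + \sqrt{311 + 289} \cdot 505\right) - 60210\right) = - 223642 \left(\left(-4500 - 9 \sqrt{600} + 252500 + \sqrt{600} \cdot 505\right) - 60210\right) = - 223642 \left(\left(-4500 - 9 \cdot 10 \sqrt{6} + 252500 + 10 \sqrt{6} \cdot 505\right) - 60210\right) = - 223642 \left(\left(-4500 - 90 \sqrt{6} + 252500 + 5050 \sqrt{6}\right) - 60210\right) = - 223642 \left(\left(248000 + 4960 \sqrt{6}\right) - 60210\right) = - 223642 \left(187790 + 4960 \sqrt{6}\right) = -41997731180 - 1109264320 \sqrt{6}$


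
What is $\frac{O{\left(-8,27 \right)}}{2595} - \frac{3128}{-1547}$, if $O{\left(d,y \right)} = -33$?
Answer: $\frac{158159}{78715} \approx 2.0093$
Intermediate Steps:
$\frac{O{\left(-8,27 \right)}}{2595} - \frac{3128}{-1547} = - \frac{33}{2595} - \frac{3128}{-1547} = \left(-33\right) \frac{1}{2595} - - \frac{184}{91} = - \frac{11}{865} + \frac{184}{91} = \frac{158159}{78715}$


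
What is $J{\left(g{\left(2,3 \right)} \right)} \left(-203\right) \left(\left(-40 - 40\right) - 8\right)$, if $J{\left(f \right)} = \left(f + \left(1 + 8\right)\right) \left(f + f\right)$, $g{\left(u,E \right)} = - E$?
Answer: $-643104$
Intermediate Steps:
$J{\left(f \right)} = 2 f \left(9 + f\right)$ ($J{\left(f \right)} = \left(f + 9\right) 2 f = \left(9 + f\right) 2 f = 2 f \left(9 + f\right)$)
$J{\left(g{\left(2,3 \right)} \right)} \left(-203\right) \left(\left(-40 - 40\right) - 8\right) = 2 \left(\left(-1\right) 3\right) \left(9 - 3\right) \left(-203\right) \left(\left(-40 - 40\right) - 8\right) = 2 \left(-3\right) \left(9 - 3\right) \left(-203\right) \left(-80 - 8\right) = 2 \left(-3\right) 6 \left(-203\right) \left(-88\right) = \left(-36\right) \left(-203\right) \left(-88\right) = 7308 \left(-88\right) = -643104$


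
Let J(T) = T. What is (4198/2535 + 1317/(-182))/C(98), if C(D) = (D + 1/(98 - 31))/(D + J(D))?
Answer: -185764334/16647345 ≈ -11.159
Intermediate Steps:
C(D) = (1/67 + D)/(2*D) (C(D) = (D + 1/(98 - 31))/(D + D) = (D + 1/67)/((2*D)) = (D + 1/67)*(1/(2*D)) = (1/67 + D)*(1/(2*D)) = (1/67 + D)/(2*D))
(4198/2535 + 1317/(-182))/C(98) = (4198/2535 + 1317/(-182))/(((1/134)*(1 + 67*98)/98)) = (4198*(1/2535) + 1317*(-1/182))/(((1/134)*(1/98)*(1 + 6566))) = (4198/2535 - 1317/182)/(((1/134)*(1/98)*6567)) = -198043/(35490*6567/13132) = -198043/35490*13132/6567 = -185764334/16647345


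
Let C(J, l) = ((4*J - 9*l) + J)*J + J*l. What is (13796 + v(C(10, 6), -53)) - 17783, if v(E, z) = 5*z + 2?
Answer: -4250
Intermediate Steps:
C(J, l) = J*l + J*(-9*l + 5*J) (C(J, l) = ((-9*l + 4*J) + J)*J + J*l = (-9*l + 5*J)*J + J*l = J*(-9*l + 5*J) + J*l = J*l + J*(-9*l + 5*J))
v(E, z) = 2 + 5*z
(13796 + v(C(10, 6), -53)) - 17783 = (13796 + (2 + 5*(-53))) - 17783 = (13796 + (2 - 265)) - 17783 = (13796 - 263) - 17783 = 13533 - 17783 = -4250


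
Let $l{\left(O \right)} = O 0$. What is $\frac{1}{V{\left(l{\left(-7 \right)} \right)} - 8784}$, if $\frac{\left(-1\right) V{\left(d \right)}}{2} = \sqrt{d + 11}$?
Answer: $- \frac{2196}{19289653} + \frac{\sqrt{11}}{38579306} \approx -0.00011376$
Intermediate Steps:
$l{\left(O \right)} = 0$
$V{\left(d \right)} = - 2 \sqrt{11 + d}$ ($V{\left(d \right)} = - 2 \sqrt{d + 11} = - 2 \sqrt{11 + d}$)
$\frac{1}{V{\left(l{\left(-7 \right)} \right)} - 8784} = \frac{1}{- 2 \sqrt{11 + 0} - 8784} = \frac{1}{- 2 \sqrt{11} - 8784} = \frac{1}{-8784 - 2 \sqrt{11}}$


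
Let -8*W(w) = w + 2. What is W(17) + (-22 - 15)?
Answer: -315/8 ≈ -39.375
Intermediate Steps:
W(w) = -¼ - w/8 (W(w) = -(w + 2)/8 = -(2 + w)/8 = -¼ - w/8)
W(17) + (-22 - 15) = (-¼ - ⅛*17) + (-22 - 15) = (-¼ - 17/8) - 37 = -19/8 - 37 = -315/8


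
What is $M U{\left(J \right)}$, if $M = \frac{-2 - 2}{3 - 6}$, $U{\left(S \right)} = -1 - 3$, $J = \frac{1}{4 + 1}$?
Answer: $- \frac{16}{3} \approx -5.3333$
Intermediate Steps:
$J = \frac{1}{5} \approx 0.2$
$U{\left(S \right)} = -4$ ($U{\left(S \right)} = -1 - 3 = -4$)
$M = \frac{4}{3}$ ($M = - \frac{4}{-3} = \left(-4\right) \left(- \frac{1}{3}\right) = \frac{4}{3} \approx 1.3333$)
$M U{\left(J \right)} = \frac{4}{3} \left(-4\right) = - \frac{16}{3}$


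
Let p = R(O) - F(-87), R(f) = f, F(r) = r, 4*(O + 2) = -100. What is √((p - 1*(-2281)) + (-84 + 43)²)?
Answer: √4022 ≈ 63.419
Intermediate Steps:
O = -27 (O = -2 + (¼)*(-100) = -2 - 25 = -27)
p = 60 (p = -27 - 1*(-87) = -27 + 87 = 60)
√((p - 1*(-2281)) + (-84 + 43)²) = √((60 - 1*(-2281)) + (-84 + 43)²) = √((60 + 2281) + (-41)²) = √(2341 + 1681) = √4022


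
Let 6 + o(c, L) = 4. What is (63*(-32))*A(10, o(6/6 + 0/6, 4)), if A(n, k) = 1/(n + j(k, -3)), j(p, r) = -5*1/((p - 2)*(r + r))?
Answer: -48384/235 ≈ -205.89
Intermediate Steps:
j(p, r) = -5/(2*r*(-2 + p)) (j(p, r) = -5*1/(2*r*(-2 + p)) = -5/(2*r*(-2 + p)))
o(c, L) = -2 (o(c, L) = -6 + 4 = -2)
A(n, k) = 1/(n + 5/(6*(-2 + k))) (A(n, k) = 1/(n - 5/2/(-3*(-2 + k))) = 1/(n - 5/2*(-1/3)/(-2 + k)) = 1/(n + 5/(6*(-2 + k))))
(63*(-32))*A(10, o(6/6 + 0/6, 4)) = (63*(-32))*(6*(-2 - 2)/(5 + 6*10*(-2 - 2))) = -12096*(-4)/(5 + 6*10*(-4)) = -12096*(-4)/(5 - 240) = -12096*(-4)/(-235) = -12096*(-1)*(-4)/235 = -2016*24/235 = -48384/235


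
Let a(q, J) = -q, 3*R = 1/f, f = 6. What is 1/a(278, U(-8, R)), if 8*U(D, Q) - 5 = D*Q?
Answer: -1/278 ≈ -0.0035971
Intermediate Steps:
R = 1/18 (R = (⅓)/6 = (⅓)*(⅙) = 1/18 ≈ 0.055556)
U(D, Q) = 5/8 + D*Q/8 (U(D, Q) = 5/8 + (D*Q)/8 = 5/8 + D*Q/8)
1/a(278, U(-8, R)) = 1/(-1*278) = 1/(-278) = -1/278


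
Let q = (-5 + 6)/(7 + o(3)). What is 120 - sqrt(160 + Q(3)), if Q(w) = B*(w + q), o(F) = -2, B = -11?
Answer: 120 - 4*sqrt(195)/5 ≈ 108.83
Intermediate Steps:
q = 1/5 (q = (-5 + 6)/(7 - 2) = 1/5 ≈ 0.20000)
Q(w) = -11/5 - 11*w (Q(w) = -11*(w + 1/5) = -11*(1/5 + w) = -11/5 - 11*w)
120 - sqrt(160 + Q(3)) = 120 - sqrt(160 + (-11/5 - 11*3)) = 120 - sqrt(160 + (-11/5 - 33)) = 120 - sqrt(160 - 176/5) = 120 - sqrt(624/5) = 120 - 4*sqrt(195)/5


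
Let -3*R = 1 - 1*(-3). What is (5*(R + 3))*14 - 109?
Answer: 23/3 ≈ 7.6667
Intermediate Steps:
R = -4/3 (R = -(1 - 1*(-3))/3 = -(1 + 3)/3 = -⅓*4 = -4/3 ≈ -1.3333)
(5*(R + 3))*14 - 109 = (5*(-4/3 + 3))*14 - 109 = (5*(5/3))*14 - 109 = (25/3)*14 - 109 = 350/3 - 109 = 23/3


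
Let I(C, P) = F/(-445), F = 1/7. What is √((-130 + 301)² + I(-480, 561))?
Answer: √283731999110/3115 ≈ 171.00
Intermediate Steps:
F = ⅐ ≈ 0.14286
I(C, P) = -1/3115 (I(C, P) = (⅐)/(-445) = (⅐)*(-1/445) = -1/3115)
√((-130 + 301)² + I(-480, 561)) = √((-130 + 301)² - 1/3115) = √(171² - 1/3115) = √(29241 - 1/3115) = √(91085714/3115) = √283731999110/3115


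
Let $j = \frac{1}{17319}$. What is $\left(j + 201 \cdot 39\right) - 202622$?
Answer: $- \frac{3373446776}{17319} \approx -1.9478 \cdot 10^{5}$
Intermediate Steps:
$j = \frac{1}{17319} \approx 5.774 \cdot 10^{-5}$
$\left(j + 201 \cdot 39\right) - 202622 = \left(\frac{1}{17319} + 201 \cdot 39\right) - 202622 = \left(\frac{1}{17319} + 7839\right) - 202622 = \frac{135763642}{17319} - 202622 = - \frac{3373446776}{17319}$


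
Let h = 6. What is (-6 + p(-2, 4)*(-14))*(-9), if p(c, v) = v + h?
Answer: 1314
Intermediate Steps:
p(c, v) = 6 + v (p(c, v) = v + 6 = 6 + v)
(-6 + p(-2, 4)*(-14))*(-9) = (-6 + (6 + 4)*(-14))*(-9) = (-6 + 10*(-14))*(-9) = (-6 - 140)*(-9) = -146*(-9) = 1314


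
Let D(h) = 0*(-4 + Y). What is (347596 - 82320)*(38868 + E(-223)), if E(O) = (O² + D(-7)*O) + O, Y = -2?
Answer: 23443501224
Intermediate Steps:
D(h) = 0 (D(h) = 0*(-4 - 2) = 0*(-6) = 0)
E(O) = O + O² (E(O) = (O² + 0*O) + O = (O² + 0) + O = O² + O = O + O²)
(347596 - 82320)*(38868 + E(-223)) = (347596 - 82320)*(38868 - 223*(1 - 223)) = 265276*(38868 - 223*(-222)) = 265276*(38868 + 49506) = 265276*88374 = 23443501224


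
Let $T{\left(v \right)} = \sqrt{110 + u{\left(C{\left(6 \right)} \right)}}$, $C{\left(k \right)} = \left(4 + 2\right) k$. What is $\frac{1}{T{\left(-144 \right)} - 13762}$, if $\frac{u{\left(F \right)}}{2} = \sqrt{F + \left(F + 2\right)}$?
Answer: $- \frac{1}{13762 - \sqrt{110 + 2 \sqrt{74}}} \approx -7.2723 \cdot 10^{-5}$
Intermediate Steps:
$C{\left(k \right)} = 6 k$
$u{\left(F \right)} = 2 \sqrt{2 + 2 F}$ ($u{\left(F \right)} = 2 \sqrt{F + \left(F + 2\right)} = 2 \sqrt{F + \left(2 + F\right)} = 2 \sqrt{2 + 2 F}$)
$T{\left(v \right)} = \sqrt{110 + 2 \sqrt{74}}$ ($T{\left(v \right)} = \sqrt{110 + 2 \sqrt{2 + 2 \cdot 6 \cdot 6}} = \sqrt{110 + 2 \sqrt{2 + 2 \cdot 36}} = \sqrt{110 + 2 \sqrt{2 + 72}} = \sqrt{110 + 2 \sqrt{74}}$)
$\frac{1}{T{\left(-144 \right)} - 13762} = \frac{1}{\sqrt{110 + 2 \sqrt{74}} - 13762} = \frac{1}{-13762 + \sqrt{110 + 2 \sqrt{74}}}$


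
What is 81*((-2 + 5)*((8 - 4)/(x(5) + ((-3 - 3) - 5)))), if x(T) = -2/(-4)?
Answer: -648/7 ≈ -92.571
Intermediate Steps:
x(T) = ½ (x(T) = -2*(-¼) = ½)
81*((-2 + 5)*((8 - 4)/(x(5) + ((-3 - 3) - 5)))) = 81*((-2 + 5)*((8 - 4)/(½ + ((-3 - 3) - 5)))) = 81*(3*(4/(½ + (-6 - 5)))) = 81*(3*(4/(½ - 11))) = 81*(3*(4/(-21/2))) = 81*(3*(4*(-2/21))) = 81*(3*(-8/21)) = 81*(-8/7) = -648/7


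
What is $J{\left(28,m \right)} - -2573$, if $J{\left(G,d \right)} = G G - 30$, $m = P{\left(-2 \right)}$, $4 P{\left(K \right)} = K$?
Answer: $3327$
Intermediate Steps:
$P{\left(K \right)} = \frac{K}{4}$
$m = - \frac{1}{2}$ ($m = \frac{1}{4} \left(-2\right) = - \frac{1}{2} \approx -0.5$)
$J{\left(G,d \right)} = -30 + G^{2}$ ($J{\left(G,d \right)} = G^{2} - 30 = -30 + G^{2}$)
$J{\left(28,m \right)} - -2573 = \left(-30 + 28^{2}\right) - -2573 = \left(-30 + 784\right) + 2573 = 754 + 2573 = 3327$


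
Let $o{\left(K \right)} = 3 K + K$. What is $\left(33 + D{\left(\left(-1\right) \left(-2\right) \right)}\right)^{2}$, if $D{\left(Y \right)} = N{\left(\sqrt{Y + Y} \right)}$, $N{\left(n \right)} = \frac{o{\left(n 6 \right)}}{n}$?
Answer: $3249$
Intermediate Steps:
$o{\left(K \right)} = 4 K$
$N{\left(n \right)} = 24$ ($N{\left(n \right)} = \frac{4 n 6}{n} = \frac{4 \cdot 6 n}{n} = \frac{24 n}{n} = 24$)
$D{\left(Y \right)} = 24$
$\left(33 + D{\left(\left(-1\right) \left(-2\right) \right)}\right)^{2} = \left(33 + 24\right)^{2} = 57^{2} = 3249$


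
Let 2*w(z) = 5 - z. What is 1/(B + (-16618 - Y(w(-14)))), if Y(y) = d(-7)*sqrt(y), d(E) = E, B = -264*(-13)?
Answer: -1388/18302119 - 7*sqrt(38)/347740261 ≈ -7.5962e-5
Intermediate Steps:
B = 3432
w(z) = 5/2 - z/2 (w(z) = (5 - z)/2 = 5/2 - z/2)
Y(y) = -7*sqrt(y)
1/(B + (-16618 - Y(w(-14)))) = 1/(3432 + (-16618 - (-7)*sqrt(5/2 - 1/2*(-14)))) = 1/(3432 + (-16618 - (-7)*sqrt(5/2 + 7))) = 1/(3432 + (-16618 - (-7)*sqrt(19/2))) = 1/(3432 + (-16618 - (-7)*sqrt(38)/2)) = 1/(3432 + (-16618 + 7*sqrt(38)/2)) = 1/(-13186 + 7*sqrt(38)/2)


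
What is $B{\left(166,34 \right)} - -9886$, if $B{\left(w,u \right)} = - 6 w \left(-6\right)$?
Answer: $15862$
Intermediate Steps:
$B{\left(w,u \right)} = 36 w$
$B{\left(166,34 \right)} - -9886 = 36 \cdot 166 - -9886 = 5976 + \left(-5521 + 15407\right) = 5976 + 9886 = 15862$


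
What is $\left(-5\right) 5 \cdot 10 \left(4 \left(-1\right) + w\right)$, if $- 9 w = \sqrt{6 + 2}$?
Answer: $1000 + \frac{500 \sqrt{2}}{9} \approx 1078.6$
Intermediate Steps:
$w = - \frac{2 \sqrt{2}}{9}$ ($w = - \frac{\sqrt{6 + 2}}{9} = - \frac{\sqrt{8}}{9} = - \frac{2 \sqrt{2}}{9} \approx -0.31427$)
$\left(-5\right) 5 \cdot 10 \left(4 \left(-1\right) + w\right) = \left(-5\right) 5 \cdot 10 \left(4 \left(-1\right) - \frac{2 \sqrt{2}}{9}\right) = \left(-25\right) 10 \left(-4 - \frac{2 \sqrt{2}}{9}\right) = - 250 \left(-4 - \frac{2 \sqrt{2}}{9}\right) = 1000 + \frac{500 \sqrt{2}}{9}$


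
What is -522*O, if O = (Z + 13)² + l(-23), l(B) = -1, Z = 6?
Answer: -187920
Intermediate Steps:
O = 360 (O = (6 + 13)² - 1 = 19² - 1 = 361 - 1 = 360)
-522*O = -522*360 = -187920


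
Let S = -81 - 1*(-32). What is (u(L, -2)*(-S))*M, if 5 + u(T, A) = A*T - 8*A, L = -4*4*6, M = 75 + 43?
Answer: 1173746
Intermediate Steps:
S = -49 (S = -81 + 32 = -49)
M = 118
L = -96 (L = -16*6 = -96)
u(T, A) = -5 - 8*A + A*T (u(T, A) = -5 + (A*T - 8*A) = -5 + (-8*A + A*T) = -5 - 8*A + A*T)
(u(L, -2)*(-S))*M = ((-5 - 8*(-2) - 2*(-96))*(-1*(-49)))*118 = ((-5 + 16 + 192)*49)*118 = (203*49)*118 = 9947*118 = 1173746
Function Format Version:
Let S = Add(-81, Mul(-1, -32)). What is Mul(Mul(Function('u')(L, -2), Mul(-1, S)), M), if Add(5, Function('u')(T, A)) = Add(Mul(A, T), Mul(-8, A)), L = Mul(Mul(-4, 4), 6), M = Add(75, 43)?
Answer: 1173746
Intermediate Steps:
S = -49 (S = Add(-81, 32) = -49)
M = 118
L = -96 (L = Mul(-16, 6) = -96)
Function('u')(T, A) = Add(-5, Mul(-8, A), Mul(A, T)) (Function('u')(T, A) = Add(-5, Add(Mul(A, T), Mul(-8, A))) = Add(-5, Add(Mul(-8, A), Mul(A, T))) = Add(-5, Mul(-8, A), Mul(A, T)))
Mul(Mul(Function('u')(L, -2), Mul(-1, S)), M) = Mul(Mul(Add(-5, Mul(-8, -2), Mul(-2, -96)), Mul(-1, -49)), 118) = Mul(Mul(Add(-5, 16, 192), 49), 118) = Mul(Mul(203, 49), 118) = Mul(9947, 118) = 1173746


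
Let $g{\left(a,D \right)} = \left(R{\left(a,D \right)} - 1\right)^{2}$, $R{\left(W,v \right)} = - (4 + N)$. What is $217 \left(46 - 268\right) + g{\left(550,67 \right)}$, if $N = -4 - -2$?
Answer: $-48165$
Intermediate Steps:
$N = -2$ ($N = -4 + 2 = -2$)
$R{\left(W,v \right)} = -2$ ($R{\left(W,v \right)} = - (4 - 2) = \left(-1\right) 2 = -2$)
$g{\left(a,D \right)} = 9$ ($g{\left(a,D \right)} = \left(-2 - 1\right)^{2} = \left(-3\right)^{2} = 9$)
$217 \left(46 - 268\right) + g{\left(550,67 \right)} = 217 \left(46 - 268\right) + 9 = 217 \left(-222\right) + 9 = -48174 + 9 = -48165$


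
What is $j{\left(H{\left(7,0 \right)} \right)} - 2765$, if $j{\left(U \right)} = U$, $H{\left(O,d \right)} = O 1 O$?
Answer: $-2716$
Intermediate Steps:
$H{\left(O,d \right)} = O^{2}$ ($H{\left(O,d \right)} = O O = O^{2}$)
$j{\left(H{\left(7,0 \right)} \right)} - 2765 = 7^{2} - 2765 = 49 - 2765 = -2716$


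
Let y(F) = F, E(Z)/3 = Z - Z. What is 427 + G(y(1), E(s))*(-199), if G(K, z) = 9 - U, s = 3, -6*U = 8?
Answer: -4888/3 ≈ -1629.3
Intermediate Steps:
U = -4/3 (U = -1/6*8 = -4/3 ≈ -1.3333)
E(Z) = 0 (E(Z) = 3*(Z - Z) = 3*0 = 0)
G(K, z) = 31/3 (G(K, z) = 9 - 1*(-4/3) = 9 + 4/3 = 31/3)
427 + G(y(1), E(s))*(-199) = 427 + (31/3)*(-199) = 427 - 6169/3 = -4888/3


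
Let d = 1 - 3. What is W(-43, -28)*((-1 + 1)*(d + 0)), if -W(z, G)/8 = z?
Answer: 0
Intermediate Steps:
W(z, G) = -8*z
d = -2
W(-43, -28)*((-1 + 1)*(d + 0)) = (-8*(-43))*((-1 + 1)*(-2 + 0)) = 344*(0*(-2)) = 344*0 = 0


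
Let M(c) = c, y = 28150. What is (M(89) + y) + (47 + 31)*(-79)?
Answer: 22077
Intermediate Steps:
(M(89) + y) + (47 + 31)*(-79) = (89 + 28150) + (47 + 31)*(-79) = 28239 + 78*(-79) = 28239 - 6162 = 22077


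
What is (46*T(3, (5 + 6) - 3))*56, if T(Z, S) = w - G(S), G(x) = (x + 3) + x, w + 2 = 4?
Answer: -43792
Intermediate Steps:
w = 2 (w = -2 + 4 = 2)
G(x) = 3 + 2*x (G(x) = (3 + x) + x = 3 + 2*x)
T(Z, S) = -1 - 2*S (T(Z, S) = 2 - (3 + 2*S) = 2 + (-3 - 2*S) = -1 - 2*S)
(46*T(3, (5 + 6) - 3))*56 = (46*(-1 - 2*((5 + 6) - 3)))*56 = (46*(-1 - 2*(11 - 3)))*56 = (46*(-1 - 2*8))*56 = (46*(-1 - 16))*56 = (46*(-17))*56 = -782*56 = -43792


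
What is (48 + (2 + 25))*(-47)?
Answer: -3525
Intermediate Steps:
(48 + (2 + 25))*(-47) = (48 + 27)*(-47) = 75*(-47) = -3525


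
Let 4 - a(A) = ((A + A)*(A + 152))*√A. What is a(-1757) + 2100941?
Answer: 2100945 - 5639970*I*√1757 ≈ 2.1009e+6 - 2.3641e+8*I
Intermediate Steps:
a(A) = 4 - 2*A^(3/2)*(152 + A) (a(A) = 4 - (A + A)*(A + 152)*√A = 4 - (2*A)*(152 + A)*√A = 4 - 2*A*(152 + A)*√A = 4 - 2*A^(3/2)*(152 + A))
a(-1757) + 2100941 = (4 - (-534128)*I*√1757 - 6174098*I*√1757) + 2100941 = (4 + 534128*I*√1757 - 6174098*I*√1757) + 2100941 = (4 - 5639970*I*√1757) + 2100941 = 2100945 - 5639970*I*√1757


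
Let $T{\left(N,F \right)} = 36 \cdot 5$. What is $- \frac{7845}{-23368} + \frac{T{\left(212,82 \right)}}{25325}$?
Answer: $\frac{40576173}{118358920} \approx 0.34282$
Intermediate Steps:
$T{\left(N,F \right)} = 180$
$- \frac{7845}{-23368} + \frac{T{\left(212,82 \right)}}{25325} = - \frac{7845}{-23368} + \frac{180}{25325} = \left(-7845\right) \left(- \frac{1}{23368}\right) + 180 \cdot \frac{1}{25325} = \frac{7845}{23368} + \frac{36}{5065} = \frac{40576173}{118358920}$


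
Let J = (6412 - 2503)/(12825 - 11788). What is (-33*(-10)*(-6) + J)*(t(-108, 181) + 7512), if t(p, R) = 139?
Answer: -15679584501/1037 ≈ -1.5120e+7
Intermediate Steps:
J = 3909/1037 ≈ 3.7695
(-33*(-10)*(-6) + J)*(t(-108, 181) + 7512) = (-33*(-10)*(-6) + 3909/1037)*(139 + 7512) = (330*(-6) + 3909/1037)*7651 = (-1980 + 3909/1037)*7651 = -2049351/1037*7651 = -15679584501/1037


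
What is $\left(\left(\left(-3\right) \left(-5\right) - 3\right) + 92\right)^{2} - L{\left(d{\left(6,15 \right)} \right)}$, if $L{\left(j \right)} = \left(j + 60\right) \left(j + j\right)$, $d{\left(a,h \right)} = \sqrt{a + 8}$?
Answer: $10788 - 120 \sqrt{14} \approx 10339.0$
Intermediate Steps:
$d{\left(a,h \right)} = \sqrt{8 + a}$
$L{\left(j \right)} = 2 j \left(60 + j\right)$ ($L{\left(j \right)} = \left(60 + j\right) 2 j = 2 j \left(60 + j\right)$)
$\left(\left(\left(-3\right) \left(-5\right) - 3\right) + 92\right)^{2} - L{\left(d{\left(6,15 \right)} \right)} = \left(\left(\left(-3\right) \left(-5\right) - 3\right) + 92\right)^{2} - 2 \sqrt{8 + 6} \left(60 + \sqrt{8 + 6}\right) = \left(\left(15 - 3\right) + 92\right)^{2} - 2 \sqrt{14} \left(60 + \sqrt{14}\right) = \left(12 + 92\right)^{2} - 2 \sqrt{14} \left(60 + \sqrt{14}\right) = 104^{2} - 2 \sqrt{14} \left(60 + \sqrt{14}\right) = 10816 - 2 \sqrt{14} \left(60 + \sqrt{14}\right)$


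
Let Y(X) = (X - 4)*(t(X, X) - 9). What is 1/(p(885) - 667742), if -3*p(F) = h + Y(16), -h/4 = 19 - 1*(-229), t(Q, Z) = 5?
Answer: -3/2002186 ≈ -1.4984e-6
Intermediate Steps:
h = -992 (h = -4*(19 - 1*(-229)) = -4*(19 + 229) = -4*248 = -992)
Y(X) = 16 - 4*X (Y(X) = (X - 4)*(5 - 9) = (-4 + X)*(-4) = 16 - 4*X)
p(F) = 1040/3 (p(F) = -(-992 + (16 - 4*16))/3 = -(-992 + (16 - 64))/3 = -(-992 - 48)/3 = -⅓*(-1040) = 1040/3)
1/(p(885) - 667742) = 1/(1040/3 - 667742) = 1/(-2002186/3) = -3/2002186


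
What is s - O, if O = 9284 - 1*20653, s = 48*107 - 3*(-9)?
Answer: 16532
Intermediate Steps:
s = 5163 (s = 5136 + 27 = 5163)
O = -11369 (O = 9284 - 20653 = -11369)
s - O = 5163 - 1*(-11369) = 5163 + 11369 = 16532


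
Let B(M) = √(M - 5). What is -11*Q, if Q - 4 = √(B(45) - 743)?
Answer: -44 - 11*I*√(743 - 2*√10) ≈ -44.0 - 298.56*I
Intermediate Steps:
B(M) = √(-5 + M)
Q = 4 + √(-743 + 2*√10) (Q = 4 + √(√(-5 + 45) - 743) = 4 + √(√40 - 743) = 4 + √(2*√10 - 743) = 4 + √(-743 + 2*√10) ≈ 4.0 + 27.142*I)
-11*Q = -11*(4 + √(-743 + 2*√10)) = -44 - 11*√(-743 + 2*√10)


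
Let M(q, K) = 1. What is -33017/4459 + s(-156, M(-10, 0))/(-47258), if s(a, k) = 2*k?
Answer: -780163152/105361711 ≈ -7.4046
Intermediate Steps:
-33017/4459 + s(-156, M(-10, 0))/(-47258) = -33017/4459 + (2*1)/(-47258) = -33017*1/4459 + 2*(-1/47258) = -33017/4459 - 1/23629 = -780163152/105361711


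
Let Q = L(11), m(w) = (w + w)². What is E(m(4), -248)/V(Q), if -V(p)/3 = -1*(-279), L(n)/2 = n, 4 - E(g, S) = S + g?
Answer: -188/837 ≈ -0.22461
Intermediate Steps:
m(w) = 4*w² (m(w) = (2*w)² = 4*w²)
E(g, S) = 4 - S - g (E(g, S) = 4 - (S + g) = 4 + (-S - g) = 4 - S - g)
L(n) = 2*n
Q = 22 (Q = 2*11 = 22)
V(p) = -837 (V(p) = -(-3)*(-279) = -3*279 = -837)
E(m(4), -248)/V(Q) = (4 - 1*(-248) - 4*4²)/(-837) = (4 + 248 - 4*16)*(-1/837) = (4 + 248 - 1*64)*(-1/837) = (4 + 248 - 64)*(-1/837) = 188*(-1/837) = -188/837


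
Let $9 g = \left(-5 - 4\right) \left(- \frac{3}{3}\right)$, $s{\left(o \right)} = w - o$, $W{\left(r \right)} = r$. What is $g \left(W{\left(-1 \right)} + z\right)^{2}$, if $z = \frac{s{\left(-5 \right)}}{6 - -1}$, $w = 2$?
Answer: $0$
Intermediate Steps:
$s{\left(o \right)} = 2 - o$
$z = 1$ ($z = \frac{2 - -5}{6 - -1} = \frac{2 + 5}{6 + 1} = \frac{7}{7} = 7 \cdot \frac{1}{7} = 1$)
$g = 1$ ($g = \frac{\left(-5 - 4\right) \left(- \frac{3}{3}\right)}{9} = \frac{\left(-9\right) \left(\left(-3\right) \frac{1}{3}\right)}{9} = \frac{\left(-9\right) \left(-1\right)}{9} = \frac{1}{9} \cdot 9 = 1$)
$g \left(W{\left(-1 \right)} + z\right)^{2} = 1 \left(-1 + 1\right)^{2} = 1 \cdot 0^{2} = 1 \cdot 0 = 0$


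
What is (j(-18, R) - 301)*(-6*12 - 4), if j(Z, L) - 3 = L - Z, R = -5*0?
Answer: 21280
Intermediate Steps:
R = 0
j(Z, L) = 3 + L - Z (j(Z, L) = 3 + (L - Z) = 3 + L - Z)
(j(-18, R) - 301)*(-6*12 - 4) = ((3 + 0 - 1*(-18)) - 301)*(-6*12 - 4) = ((3 + 0 + 18) - 301)*(-72 - 4) = (21 - 301)*(-76) = -280*(-76) = 21280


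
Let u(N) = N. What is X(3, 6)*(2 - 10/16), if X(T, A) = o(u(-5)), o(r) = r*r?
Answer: 275/8 ≈ 34.375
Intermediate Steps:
o(r) = r²
X(T, A) = 25 (X(T, A) = (-5)² = 25)
X(3, 6)*(2 - 10/16) = 25*(2 - 10/16) = 25*(2 - 10*1/16) = 25*(2 - 5/8) = 25*(11/8) = 275/8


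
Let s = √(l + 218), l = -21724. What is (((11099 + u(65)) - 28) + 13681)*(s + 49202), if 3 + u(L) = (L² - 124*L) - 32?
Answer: 1027436164 + 20882*I*√21506 ≈ 1.0274e+9 + 3.0623e+6*I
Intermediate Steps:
u(L) = -35 + L² - 124*L (u(L) = -3 + ((L² - 124*L) - 32) = -3 + (-32 + L² - 124*L) = -35 + L² - 124*L)
s = I*√21506 (s = √(-21724 + 218) = √(-21506) = I*√21506 ≈ 146.65*I)
(((11099 + u(65)) - 28) + 13681)*(s + 49202) = (((11099 + (-35 + 65² - 124*65)) - 28) + 13681)*(I*√21506 + 49202) = (((11099 + (-35 + 4225 - 8060)) - 28) + 13681)*(49202 + I*√21506) = (((11099 - 3870) - 28) + 13681)*(49202 + I*√21506) = ((7229 - 28) + 13681)*(49202 + I*√21506) = (7201 + 13681)*(49202 + I*√21506) = 20882*(49202 + I*√21506) = 1027436164 + 20882*I*√21506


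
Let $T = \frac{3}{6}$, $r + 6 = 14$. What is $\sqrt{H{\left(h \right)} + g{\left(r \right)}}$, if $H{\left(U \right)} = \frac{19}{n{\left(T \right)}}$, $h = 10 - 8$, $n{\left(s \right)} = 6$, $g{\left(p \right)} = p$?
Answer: $\frac{\sqrt{402}}{6} \approx 3.3417$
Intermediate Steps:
$r = 8$ ($r = -6 + 14 = 8$)
$T = \frac{1}{2}$ ($T = 3 \cdot \frac{1}{6} = \frac{1}{2} \approx 0.5$)
$h = 2$ ($h = 10 - 8 = 2$)
$H{\left(U \right)} = \frac{19}{6}$
$\sqrt{H{\left(h \right)} + g{\left(r \right)}} = \sqrt{\frac{19}{6} + 8} = \sqrt{\frac{67}{6}} = \frac{\sqrt{402}}{6}$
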